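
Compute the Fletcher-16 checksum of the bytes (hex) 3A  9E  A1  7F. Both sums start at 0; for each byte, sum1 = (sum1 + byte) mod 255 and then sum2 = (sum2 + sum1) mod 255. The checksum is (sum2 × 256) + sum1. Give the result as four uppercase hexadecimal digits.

Running sums (mod 255):
  after byte 0 (3A): sum1=58, sum2=58
  after byte 1 (9E): sum1=216, sum2=19
  after byte 2 (A1): sum1=122, sum2=141
  after byte 3 (7F): sum1=249, sum2=135
Checksum = sum2·256 + sum1 = 135·256 + 249 = 34809 = 0x87F9.

87F9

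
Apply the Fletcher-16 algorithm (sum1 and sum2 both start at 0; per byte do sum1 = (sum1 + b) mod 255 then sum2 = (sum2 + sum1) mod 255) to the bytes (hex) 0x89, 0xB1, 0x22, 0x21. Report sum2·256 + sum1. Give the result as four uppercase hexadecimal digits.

Running sums (mod 255):
  after byte 0 (0x89): sum1=137, sum2=137
  after byte 1 (0xB1): sum1=59, sum2=196
  after byte 2 (0x22): sum1=93, sum2=34
  after byte 3 (0x21): sum1=126, sum2=160
Checksum = sum2·256 + sum1 = 160·256 + 126 = 41086 = 0xA07E.

A07E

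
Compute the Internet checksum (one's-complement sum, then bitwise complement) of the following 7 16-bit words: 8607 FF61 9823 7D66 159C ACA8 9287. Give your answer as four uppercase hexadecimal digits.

One's-complement addition (fold any carry out of bit 15 back into bit 0):
  0x8607 + 0xFF61 = 0x18568 → wrap carry → 0x8569
  0x8569 + 0x9823 = 0x11D8C → wrap carry → 0x1D8D
  0x1D8D + 0x7D66 = 0x09AF3
  0x9AF3 + 0x159C = 0x0B08F
  0xB08F + 0xACA8 = 0x15D37 → wrap carry → 0x5D38
  0x5D38 + 0x9287 = 0x0EFBF
One's-complement sum = 0xEFBF.
Checksum = ~0xEFBF & 0xFFFF = 0x1040.

1040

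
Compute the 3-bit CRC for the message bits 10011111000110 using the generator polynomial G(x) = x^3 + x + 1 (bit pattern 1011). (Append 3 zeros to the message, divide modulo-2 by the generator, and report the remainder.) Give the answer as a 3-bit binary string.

Append 3 zeros: 10011111000110000. Divide by 1011 (XOR where the leading bit is 1):
  pos 0: 1001 XOR 1011 = 0010
  pos 2: 1011 XOR 1011 = 0000
  pos 6: 1100 XOR 1011 = 0111
  pos 7: 1110 XOR 1011 = 0101
  pos 8: 1011 XOR 1011 = 0000
  pos 12: 1000 XOR 1011 = 0011
Remainder (last 3 bits) = 110. This is the CRC / FCS.

110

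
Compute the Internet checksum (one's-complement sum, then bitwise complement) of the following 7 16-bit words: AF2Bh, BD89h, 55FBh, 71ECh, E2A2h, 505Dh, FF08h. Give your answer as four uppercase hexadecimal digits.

One's-complement addition (fold any carry out of bit 15 back into bit 0):
  0xAF2B + 0xBD89 = 0x16CB4 → wrap carry → 0x6CB5
  0x6CB5 + 0x55FB = 0x0C2B0
  0xC2B0 + 0x71EC = 0x1349C → wrap carry → 0x349D
  0x349D + 0xE2A2 = 0x1173F → wrap carry → 0x1740
  0x1740 + 0x505D = 0x0679D
  0x679D + 0xFF08 = 0x166A5 → wrap carry → 0x66A6
One's-complement sum = 0x66A6.
Checksum = ~0x66A6 & 0xFFFF = 0x9959.

9959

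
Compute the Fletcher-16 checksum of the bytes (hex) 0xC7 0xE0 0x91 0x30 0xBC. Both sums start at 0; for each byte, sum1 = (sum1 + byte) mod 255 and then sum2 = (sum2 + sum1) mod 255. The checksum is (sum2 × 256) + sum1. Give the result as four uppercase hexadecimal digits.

Running sums (mod 255):
  after byte 0 (0xC7): sum1=199, sum2=199
  after byte 1 (0xE0): sum1=168, sum2=112
  after byte 2 (0x91): sum1=58, sum2=170
  after byte 3 (0x30): sum1=106, sum2=21
  after byte 4 (0xBC): sum1=39, sum2=60
Checksum = sum2·256 + sum1 = 60·256 + 39 = 15399 = 0x3C27.

3C27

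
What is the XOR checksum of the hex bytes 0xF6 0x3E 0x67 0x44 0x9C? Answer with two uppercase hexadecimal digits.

XOR the bytes together:
  start with 0xF6
  0xF6 ⊕ 0x3E = 0xC8
  0xC8 ⊕ 0x67 = 0xAF
  0xAF ⊕ 0x44 = 0xEB
  0xEB ⊕ 0x9C = 0x77

77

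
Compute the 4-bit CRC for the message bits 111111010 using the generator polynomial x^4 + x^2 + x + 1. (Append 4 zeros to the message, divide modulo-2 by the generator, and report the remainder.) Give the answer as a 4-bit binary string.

1000

Append 4 zeros: 1111110100000. Divide by 10111 (XOR where the leading bit is 1):
  pos 0: 11111 XOR 10111 = 01000
  pos 1: 10001 XOR 10111 = 00110
  pos 3: 11001 XOR 10111 = 01110
  pos 4: 11100 XOR 10111 = 01011
  pos 5: 10110 XOR 10111 = 00001
Remainder (last 4 bits) = 1000. This is the CRC / FCS.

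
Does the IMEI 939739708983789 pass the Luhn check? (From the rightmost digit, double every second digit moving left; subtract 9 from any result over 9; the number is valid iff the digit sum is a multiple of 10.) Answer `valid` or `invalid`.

invalid

From the right, keep odd positions and double even positions (subtract 9 from any doubled value over 9):
  doubled (positions 2,4,...): 7 6 9 0 9 5 6 → sum 42
  kept (positions 1,3,...): 9 7 8 8 7 3 9 9 → sum 60
Total = 102.
102 mod 10 = 2, so the number is invalid.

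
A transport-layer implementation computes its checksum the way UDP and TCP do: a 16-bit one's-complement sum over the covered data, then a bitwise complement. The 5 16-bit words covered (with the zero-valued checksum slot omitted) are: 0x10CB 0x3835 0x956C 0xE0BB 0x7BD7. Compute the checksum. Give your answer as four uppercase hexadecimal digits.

One's-complement addition (fold any carry out of bit 15 back into bit 0):
  0x10CB + 0x3835 = 0x04900
  0x4900 + 0x956C = 0x0DE6C
  0xDE6C + 0xE0BB = 0x1BF27 → wrap carry → 0xBF28
  0xBF28 + 0x7BD7 = 0x13AFF → wrap carry → 0x3B00
One's-complement sum = 0x3B00.
Checksum = ~0x3B00 & 0xFFFF = 0xC4FF.

C4FF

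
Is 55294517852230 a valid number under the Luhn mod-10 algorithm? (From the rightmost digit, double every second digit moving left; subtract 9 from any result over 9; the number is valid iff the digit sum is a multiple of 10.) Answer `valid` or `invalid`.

From the right, keep odd positions and double even positions (subtract 9 from any doubled value over 9):
  doubled (positions 2,4,...): 6 4 7 2 8 4 1 → sum 32
  kept (positions 1,3,...): 0 2 5 7 5 9 5 → sum 33
Total = 65.
65 mod 10 = 5, so the number is invalid.

invalid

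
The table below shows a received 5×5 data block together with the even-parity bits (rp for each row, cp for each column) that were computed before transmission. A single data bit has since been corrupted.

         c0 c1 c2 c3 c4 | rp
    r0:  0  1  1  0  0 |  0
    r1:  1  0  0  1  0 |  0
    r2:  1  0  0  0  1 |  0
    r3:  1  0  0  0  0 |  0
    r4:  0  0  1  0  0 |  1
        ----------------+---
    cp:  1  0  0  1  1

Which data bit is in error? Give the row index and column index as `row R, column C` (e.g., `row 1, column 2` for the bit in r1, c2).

row 3, column 1

Recompute each row's even parity and compare to rp:
  r0: data parity 0, sent rp 0 → ok
  r1: data parity 0, sent rp 0 → ok
  r2: data parity 0, sent rp 0 → ok
  r3: data parity 1, sent rp 0 → mismatch
  r4: data parity 1, sent rp 1 → ok
Recompute each column's even parity and compare to cp:
  c0: data parity 1, sent cp 1 → ok
  c1: data parity 1, sent cp 0 → mismatch
  c2: data parity 0, sent cp 0 → ok
  c3: data parity 1, sent cp 1 → ok
  c4: data parity 1, sent cp 1 → ok
Exactly one row (r3) and one column (c1) fail → the flipped bit is at their intersection.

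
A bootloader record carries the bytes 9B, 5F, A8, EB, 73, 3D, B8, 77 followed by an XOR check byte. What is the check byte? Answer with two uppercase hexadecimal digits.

06

XOR the bytes together:
  start with 0x9B
  0x9B ⊕ 0x5F = 0xC4
  0xC4 ⊕ 0xA8 = 0x6C
  0x6C ⊕ 0xEB = 0x87
  0x87 ⊕ 0x73 = 0xF4
  0xF4 ⊕ 0x3D = 0xC9
  0xC9 ⊕ 0xB8 = 0x71
  0x71 ⊕ 0x77 = 0x06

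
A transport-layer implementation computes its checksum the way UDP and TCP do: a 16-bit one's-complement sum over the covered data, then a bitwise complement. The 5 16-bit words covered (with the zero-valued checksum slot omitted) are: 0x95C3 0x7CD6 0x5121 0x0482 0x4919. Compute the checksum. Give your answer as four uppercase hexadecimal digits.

One's-complement addition (fold any carry out of bit 15 back into bit 0):
  0x95C3 + 0x7CD6 = 0x11299 → wrap carry → 0x129A
  0x129A + 0x5121 = 0x063BB
  0x63BB + 0x0482 = 0x0683D
  0x683D + 0x4919 = 0x0B156
One's-complement sum = 0xB156.
Checksum = ~0xB156 & 0xFFFF = 0x4EA9.

4EA9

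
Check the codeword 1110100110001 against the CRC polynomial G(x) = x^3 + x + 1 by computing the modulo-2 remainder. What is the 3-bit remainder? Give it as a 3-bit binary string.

Modulo-2 division of 1110100110001 by 1011:
  pos 0: 1110 XOR 1011 = 0101
  pos 1: 1011 XOR 1011 = 0000
  pos 7: 1100 XOR 1011 = 0111
  pos 8: 1110 XOR 1011 = 0101
  pos 9: 1011 XOR 1011 = 0000
Remainder = 000 (zero — the frame passes the CRC check).

000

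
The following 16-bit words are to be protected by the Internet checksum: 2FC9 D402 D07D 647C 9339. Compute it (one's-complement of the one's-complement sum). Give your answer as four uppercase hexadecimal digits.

3400

One's-complement addition (fold any carry out of bit 15 back into bit 0):
  0x2FC9 + 0xD402 = 0x103CB → wrap carry → 0x03CC
  0x03CC + 0xD07D = 0x0D449
  0xD449 + 0x647C = 0x138C5 → wrap carry → 0x38C6
  0x38C6 + 0x9339 = 0x0CBFF
One's-complement sum = 0xCBFF.
Checksum = ~0xCBFF & 0xFFFF = 0x3400.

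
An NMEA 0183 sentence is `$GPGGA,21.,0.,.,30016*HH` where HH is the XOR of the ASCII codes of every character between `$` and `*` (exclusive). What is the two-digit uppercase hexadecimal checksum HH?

7F

XOR the ASCII codes of the payload characters:
  'G' = 0x47 → acc = 0x47
  'P' = 0x50 → acc = 0x17
  'G' = 0x47 → acc = 0x50
  'G' = 0x47 → acc = 0x17
  'A' = 0x41 → acc = 0x56
  ',' = 0x2C → acc = 0x7A
  '2' = 0x32 → acc = 0x48
  '1' = 0x31 → acc = 0x79
  '.' = 0x2E → acc = 0x57
  ',' = 0x2C → acc = 0x7B
  '0' = 0x30 → acc = 0x4B
  '.' = 0x2E → acc = 0x65
  ',' = 0x2C → acc = 0x49
  '.' = 0x2E → acc = 0x67
  ',' = 0x2C → acc = 0x4B
  '3' = 0x33 → acc = 0x78
  '0' = 0x30 → acc = 0x48
  '0' = 0x30 → acc = 0x78
  '1' = 0x31 → acc = 0x49
  '6' = 0x36 → acc = 0x7F
Checksum = 0x7F.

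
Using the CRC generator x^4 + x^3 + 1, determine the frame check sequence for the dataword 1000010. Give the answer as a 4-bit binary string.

Append 4 zeros: 10000100000. Divide by 11001 (XOR where the leading bit is 1):
  pos 0: 10000 XOR 11001 = 01001
  pos 1: 10011 XOR 11001 = 01010
  pos 2: 10100 XOR 11001 = 01101
  pos 3: 11010 XOR 11001 = 00011
  pos 6: 11000 XOR 11001 = 00001
Remainder (last 4 bits) = 0001. This is the CRC / FCS.

0001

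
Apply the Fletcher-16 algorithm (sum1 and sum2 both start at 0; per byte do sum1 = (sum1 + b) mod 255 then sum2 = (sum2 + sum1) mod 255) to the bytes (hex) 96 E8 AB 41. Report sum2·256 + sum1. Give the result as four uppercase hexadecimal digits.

Running sums (mod 255):
  after byte 0 (96): sum1=150, sum2=150
  after byte 1 (E8): sum1=127, sum2=22
  after byte 2 (AB): sum1=43, sum2=65
  after byte 3 (41): sum1=108, sum2=173
Checksum = sum2·256 + sum1 = 173·256 + 108 = 44396 = 0xAD6C.

AD6C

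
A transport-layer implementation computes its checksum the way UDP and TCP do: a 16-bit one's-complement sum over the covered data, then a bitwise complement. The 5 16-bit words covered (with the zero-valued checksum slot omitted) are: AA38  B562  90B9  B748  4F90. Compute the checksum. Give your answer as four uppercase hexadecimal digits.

One's-complement addition (fold any carry out of bit 15 back into bit 0):
  0xAA38 + 0xB562 = 0x15F9A → wrap carry → 0x5F9B
  0x5F9B + 0x90B9 = 0x0F054
  0xF054 + 0xB748 = 0x1A79C → wrap carry → 0xA79D
  0xA79D + 0x4F90 = 0x0F72D
One's-complement sum = 0xF72D.
Checksum = ~0xF72D & 0xFFFF = 0x08D2.

08D2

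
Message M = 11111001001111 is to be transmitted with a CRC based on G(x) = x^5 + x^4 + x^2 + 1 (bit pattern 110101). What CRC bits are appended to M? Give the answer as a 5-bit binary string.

Append 5 zeros: 1111100100111100000. Divide by 110101 (XOR where the leading bit is 1):
  pos 0: 111110 XOR 110101 = 001011
  pos 2: 101101 XOR 110101 = 011000
  pos 3: 110000 XOR 110101 = 000101
  pos 6: 101011 XOR 110101 = 011110
  pos 7: 111101 XOR 110101 = 001000
  pos 9: 100010 XOR 110101 = 010111
  pos 10: 101110 XOR 110101 = 011011
  pos 11: 110110 XOR 110101 = 000011
Remainder (last 5 bits) = 01100. This is the CRC / FCS.

01100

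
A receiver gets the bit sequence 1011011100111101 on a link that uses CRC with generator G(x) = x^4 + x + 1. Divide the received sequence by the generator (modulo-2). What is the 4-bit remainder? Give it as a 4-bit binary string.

0011

Modulo-2 division of 1011011100111101 by 10011:
  pos 0: 10110 XOR 10011 = 00101
  pos 2: 10111 XOR 10011 = 00100
  pos 4: 10010 XOR 10011 = 00001
  pos 8: 10111 XOR 10011 = 00100
  pos 10: 10010 XOR 10011 = 00001
Remainder = 0011 (nonzero — an error is detected).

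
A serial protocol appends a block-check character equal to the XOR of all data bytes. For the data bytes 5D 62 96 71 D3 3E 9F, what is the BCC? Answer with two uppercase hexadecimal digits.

XOR the bytes together:
  start with 0x5D
  0x5D ⊕ 0x62 = 0x3F
  0x3F ⊕ 0x96 = 0xA9
  0xA9 ⊕ 0x71 = 0xD8
  0xD8 ⊕ 0xD3 = 0x0B
  0x0B ⊕ 0x3E = 0x35
  0x35 ⊕ 0x9F = 0xAA

AA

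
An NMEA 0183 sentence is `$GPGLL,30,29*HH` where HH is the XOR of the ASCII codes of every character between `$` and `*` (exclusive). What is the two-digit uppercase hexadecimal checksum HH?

58

XOR the ASCII codes of the payload characters:
  'G' = 0x47 → acc = 0x47
  'P' = 0x50 → acc = 0x17
  'G' = 0x47 → acc = 0x50
  'L' = 0x4C → acc = 0x1C
  'L' = 0x4C → acc = 0x50
  ',' = 0x2C → acc = 0x7C
  '3' = 0x33 → acc = 0x4F
  '0' = 0x30 → acc = 0x7F
  ',' = 0x2C → acc = 0x53
  '2' = 0x32 → acc = 0x61
  '9' = 0x39 → acc = 0x58
Checksum = 0x58.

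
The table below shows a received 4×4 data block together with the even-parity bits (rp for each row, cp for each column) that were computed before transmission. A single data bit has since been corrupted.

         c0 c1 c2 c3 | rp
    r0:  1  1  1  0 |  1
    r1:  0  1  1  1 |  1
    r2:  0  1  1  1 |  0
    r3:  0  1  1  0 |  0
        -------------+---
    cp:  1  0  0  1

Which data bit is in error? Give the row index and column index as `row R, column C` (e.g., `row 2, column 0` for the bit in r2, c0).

Recompute each row's even parity and compare to rp:
  r0: data parity 1, sent rp 1 → ok
  r1: data parity 1, sent rp 1 → ok
  r2: data parity 1, sent rp 0 → mismatch
  r3: data parity 0, sent rp 0 → ok
Recompute each column's even parity and compare to cp:
  c0: data parity 1, sent cp 1 → ok
  c1: data parity 0, sent cp 0 → ok
  c2: data parity 0, sent cp 0 → ok
  c3: data parity 0, sent cp 1 → mismatch
Exactly one row (r2) and one column (c3) fail → the flipped bit is at their intersection.

row 2, column 3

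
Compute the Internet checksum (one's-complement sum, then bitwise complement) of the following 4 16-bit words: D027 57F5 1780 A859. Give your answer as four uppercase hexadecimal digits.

1809

One's-complement addition (fold any carry out of bit 15 back into bit 0):
  0xD027 + 0x57F5 = 0x1281C → wrap carry → 0x281D
  0x281D + 0x1780 = 0x03F9D
  0x3F9D + 0xA859 = 0x0E7F6
One's-complement sum = 0xE7F6.
Checksum = ~0xE7F6 & 0xFFFF = 0x1809.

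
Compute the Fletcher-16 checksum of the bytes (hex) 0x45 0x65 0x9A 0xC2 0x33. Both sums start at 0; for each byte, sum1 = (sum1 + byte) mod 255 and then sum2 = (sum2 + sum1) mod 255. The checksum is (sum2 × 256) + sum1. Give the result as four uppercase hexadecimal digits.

783B

Running sums (mod 255):
  after byte 0 (0x45): sum1=69, sum2=69
  after byte 1 (0x65): sum1=170, sum2=239
  after byte 2 (0x9A): sum1=69, sum2=53
  after byte 3 (0xC2): sum1=8, sum2=61
  after byte 4 (0x33): sum1=59, sum2=120
Checksum = sum2·256 + sum1 = 120·256 + 59 = 30779 = 0x783B.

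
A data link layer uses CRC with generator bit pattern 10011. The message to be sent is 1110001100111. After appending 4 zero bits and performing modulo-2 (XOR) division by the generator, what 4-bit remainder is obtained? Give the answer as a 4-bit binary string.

1110

Append 4 zeros: 11100011001110000. Divide by 10011 (XOR where the leading bit is 1):
  pos 0: 11100 XOR 10011 = 01111
  pos 1: 11110 XOR 10011 = 01101
  pos 2: 11011 XOR 10011 = 01000
  pos 3: 10001 XOR 10011 = 00010
  pos 6: 10001 XOR 10011 = 00010
  pos 9: 10110 XOR 10011 = 00101
  pos 11: 10100 XOR 10011 = 00111
Remainder (last 4 bits) = 1110. This is the CRC / FCS.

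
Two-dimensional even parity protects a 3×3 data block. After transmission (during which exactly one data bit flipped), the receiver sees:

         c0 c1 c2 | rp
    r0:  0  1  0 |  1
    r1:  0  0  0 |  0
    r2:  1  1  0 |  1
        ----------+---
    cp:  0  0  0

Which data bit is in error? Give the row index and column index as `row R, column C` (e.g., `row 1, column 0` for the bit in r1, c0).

row 2, column 0

Recompute each row's even parity and compare to rp:
  r0: data parity 1, sent rp 1 → ok
  r1: data parity 0, sent rp 0 → ok
  r2: data parity 0, sent rp 1 → mismatch
Recompute each column's even parity and compare to cp:
  c0: data parity 1, sent cp 0 → mismatch
  c1: data parity 0, sent cp 0 → ok
  c2: data parity 0, sent cp 0 → ok
Exactly one row (r2) and one column (c0) fail → the flipped bit is at their intersection.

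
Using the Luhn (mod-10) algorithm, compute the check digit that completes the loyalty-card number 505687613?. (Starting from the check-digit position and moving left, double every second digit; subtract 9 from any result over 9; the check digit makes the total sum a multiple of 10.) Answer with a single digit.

8

Partial digits right→left: 3 1 6 7 8 6 5 0 5
Double every second digit counting from the check-digit position (so the 1st, 3rd, 5th, ... of the partial from the right).
  doubled (with −9 where >9): 6 3 7 1 1 → sum 18
  kept as-is: 1 7 6 0 → sum 14
Total = 18 + 14 = 32.
Check digit = (10 − (32 mod 10)) mod 10 = 8.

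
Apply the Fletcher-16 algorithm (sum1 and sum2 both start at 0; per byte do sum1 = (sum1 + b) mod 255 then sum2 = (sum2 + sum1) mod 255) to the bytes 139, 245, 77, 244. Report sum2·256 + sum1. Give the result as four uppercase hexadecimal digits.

9FC3

Running sums (mod 255):
  after byte 0 (139): sum1=139, sum2=139
  after byte 1 (245): sum1=129, sum2=13
  after byte 2 (77): sum1=206, sum2=219
  after byte 3 (244): sum1=195, sum2=159
Checksum = sum2·256 + sum1 = 159·256 + 195 = 40899 = 0x9FC3.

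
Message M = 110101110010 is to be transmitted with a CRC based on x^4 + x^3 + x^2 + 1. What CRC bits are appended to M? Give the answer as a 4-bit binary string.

1101

Append 4 zeros: 1101011100100000. Divide by 11101 (XOR where the leading bit is 1):
  pos 0: 11010 XOR 11101 = 00111
  pos 2: 11111 XOR 11101 = 00010
  pos 5: 10100 XOR 11101 = 01001
  pos 6: 10011 XOR 11101 = 01110
  pos 7: 11100 XOR 11101 = 00001
  pos 11: 10000 XOR 11101 = 01101
Remainder (last 4 bits) = 1101. This is the CRC / FCS.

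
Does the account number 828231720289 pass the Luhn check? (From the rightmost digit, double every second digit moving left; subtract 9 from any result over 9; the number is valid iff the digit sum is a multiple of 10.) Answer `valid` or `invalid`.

From the right, keep odd positions and double even positions (subtract 9 from any doubled value over 9):
  doubled (positions 2,4,...): 7 0 5 6 7 7 → sum 32
  kept (positions 1,3,...): 9 2 2 1 2 2 → sum 18
Total = 50.
50 mod 10 = 0, so the number is valid.

valid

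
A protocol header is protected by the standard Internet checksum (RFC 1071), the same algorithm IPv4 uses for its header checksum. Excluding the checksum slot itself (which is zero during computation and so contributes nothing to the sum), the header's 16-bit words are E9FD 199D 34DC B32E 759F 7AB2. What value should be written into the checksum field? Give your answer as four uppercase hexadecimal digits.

2408

One's-complement addition (fold any carry out of bit 15 back into bit 0):
  0xE9FD + 0x199D = 0x1039A → wrap carry → 0x039B
  0x039B + 0x34DC = 0x03877
  0x3877 + 0xB32E = 0x0EBA5
  0xEBA5 + 0x759F = 0x16144 → wrap carry → 0x6145
  0x6145 + 0x7AB2 = 0x0DBF7
One's-complement sum = 0xDBF7.
Checksum = ~0xDBF7 & 0xFFFF = 0x2408.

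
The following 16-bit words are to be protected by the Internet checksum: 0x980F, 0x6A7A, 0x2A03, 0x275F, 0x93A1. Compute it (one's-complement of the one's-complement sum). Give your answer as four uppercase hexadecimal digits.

One's-complement addition (fold any carry out of bit 15 back into bit 0):
  0x980F + 0x6A7A = 0x10289 → wrap carry → 0x028A
  0x028A + 0x2A03 = 0x02C8D
  0x2C8D + 0x275F = 0x053EC
  0x53EC + 0x93A1 = 0x0E78D
One's-complement sum = 0xE78D.
Checksum = ~0xE78D & 0xFFFF = 0x1872.

1872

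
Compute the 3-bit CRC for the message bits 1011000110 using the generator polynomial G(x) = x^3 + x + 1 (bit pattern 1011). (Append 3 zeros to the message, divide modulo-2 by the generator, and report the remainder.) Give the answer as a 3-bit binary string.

001

Append 3 zeros: 1011000110000. Divide by 1011 (XOR where the leading bit is 1):
  pos 0: 1011 XOR 1011 = 0000
  pos 7: 1100 XOR 1011 = 0111
  pos 8: 1110 XOR 1011 = 0101
  pos 9: 1010 XOR 1011 = 0001
Remainder (last 3 bits) = 001. This is the CRC / FCS.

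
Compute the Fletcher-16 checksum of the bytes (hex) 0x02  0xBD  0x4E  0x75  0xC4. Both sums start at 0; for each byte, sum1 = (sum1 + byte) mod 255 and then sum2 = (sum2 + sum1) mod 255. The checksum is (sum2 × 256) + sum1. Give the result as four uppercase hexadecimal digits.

9B48

Running sums (mod 255):
  after byte 0 (0x02): sum1=2, sum2=2
  after byte 1 (0xBD): sum1=191, sum2=193
  after byte 2 (0x4E): sum1=14, sum2=207
  after byte 3 (0x75): sum1=131, sum2=83
  after byte 4 (0xC4): sum1=72, sum2=155
Checksum = sum2·256 + sum1 = 155·256 + 72 = 39752 = 0x9B48.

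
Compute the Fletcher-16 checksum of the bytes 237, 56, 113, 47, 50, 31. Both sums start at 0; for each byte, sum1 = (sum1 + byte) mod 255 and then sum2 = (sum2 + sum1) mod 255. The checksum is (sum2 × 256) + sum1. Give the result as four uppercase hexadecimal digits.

Running sums (mod 255):
  after byte 0 (237): sum1=237, sum2=237
  after byte 1 (56): sum1=38, sum2=20
  after byte 2 (113): sum1=151, sum2=171
  after byte 3 (47): sum1=198, sum2=114
  after byte 4 (50): sum1=248, sum2=107
  after byte 5 (31): sum1=24, sum2=131
Checksum = sum2·256 + sum1 = 131·256 + 24 = 33560 = 0x8318.

8318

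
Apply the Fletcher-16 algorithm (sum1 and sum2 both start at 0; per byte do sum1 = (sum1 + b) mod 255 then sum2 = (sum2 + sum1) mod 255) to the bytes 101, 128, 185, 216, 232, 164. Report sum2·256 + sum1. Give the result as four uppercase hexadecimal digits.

Running sums (mod 255):
  after byte 0 (101): sum1=101, sum2=101
  after byte 1 (128): sum1=229, sum2=75
  after byte 2 (185): sum1=159, sum2=234
  after byte 3 (216): sum1=120, sum2=99
  after byte 4 (232): sum1=97, sum2=196
  after byte 5 (164): sum1=6, sum2=202
Checksum = sum2·256 + sum1 = 202·256 + 6 = 51718 = 0xCA06.

CA06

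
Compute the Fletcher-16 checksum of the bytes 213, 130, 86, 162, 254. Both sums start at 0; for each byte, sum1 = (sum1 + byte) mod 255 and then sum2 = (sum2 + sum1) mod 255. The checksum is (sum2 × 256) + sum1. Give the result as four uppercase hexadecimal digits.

7E50

Running sums (mod 255):
  after byte 0 (213): sum1=213, sum2=213
  after byte 1 (130): sum1=88, sum2=46
  after byte 2 (86): sum1=174, sum2=220
  after byte 3 (162): sum1=81, sum2=46
  after byte 4 (254): sum1=80, sum2=126
Checksum = sum2·256 + sum1 = 126·256 + 80 = 32336 = 0x7E50.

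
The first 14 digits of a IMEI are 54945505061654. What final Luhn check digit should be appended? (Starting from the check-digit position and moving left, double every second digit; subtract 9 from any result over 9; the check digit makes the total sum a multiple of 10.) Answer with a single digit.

3

Partial digits right→left: 4 5 6 1 6 0 5 0 5 5 4 9 4 5
Double every second digit counting from the check-digit position (so the 1st, 3rd, 5th, ... of the partial from the right).
  doubled (with −9 where >9): 8 3 3 1 1 8 8 → sum 32
  kept as-is: 5 1 0 0 5 9 5 → sum 25
Total = 32 + 25 = 57.
Check digit = (10 − (57 mod 10)) mod 10 = 3.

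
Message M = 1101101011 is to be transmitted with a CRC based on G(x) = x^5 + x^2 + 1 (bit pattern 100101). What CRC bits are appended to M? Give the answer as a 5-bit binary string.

Append 5 zeros: 110110101100000. Divide by 100101 (XOR where the leading bit is 1):
  pos 0: 110110 XOR 100101 = 010011
  pos 1: 100111 XOR 100101 = 000010
  pos 5: 100110 XOR 100101 = 000011
  pos 9: 110000 XOR 100101 = 010101
Remainder (last 5 bits) = 10101. This is the CRC / FCS.

10101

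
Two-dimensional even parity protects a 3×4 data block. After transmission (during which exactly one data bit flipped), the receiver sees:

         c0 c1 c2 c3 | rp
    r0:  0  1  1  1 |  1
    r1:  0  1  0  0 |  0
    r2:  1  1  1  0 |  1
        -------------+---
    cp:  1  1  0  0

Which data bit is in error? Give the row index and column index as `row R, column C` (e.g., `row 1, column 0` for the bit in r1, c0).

Recompute each row's even parity and compare to rp:
  r0: data parity 1, sent rp 1 → ok
  r1: data parity 1, sent rp 0 → mismatch
  r2: data parity 1, sent rp 1 → ok
Recompute each column's even parity and compare to cp:
  c0: data parity 1, sent cp 1 → ok
  c1: data parity 1, sent cp 1 → ok
  c2: data parity 0, sent cp 0 → ok
  c3: data parity 1, sent cp 0 → mismatch
Exactly one row (r1) and one column (c3) fail → the flipped bit is at their intersection.

row 1, column 3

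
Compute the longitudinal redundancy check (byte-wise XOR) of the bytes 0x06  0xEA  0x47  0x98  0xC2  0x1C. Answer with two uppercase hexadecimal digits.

XOR the bytes together:
  start with 0x06
  0x06 ⊕ 0xEA = 0xEC
  0xEC ⊕ 0x47 = 0xAB
  0xAB ⊕ 0x98 = 0x33
  0x33 ⊕ 0xC2 = 0xF1
  0xF1 ⊕ 0x1C = 0xED

ED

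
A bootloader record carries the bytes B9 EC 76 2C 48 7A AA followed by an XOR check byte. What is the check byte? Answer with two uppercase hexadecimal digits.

97

XOR the bytes together:
  start with 0xB9
  0xB9 ⊕ 0xEC = 0x55
  0x55 ⊕ 0x76 = 0x23
  0x23 ⊕ 0x2C = 0x0F
  0x0F ⊕ 0x48 = 0x47
  0x47 ⊕ 0x7A = 0x3D
  0x3D ⊕ 0xAA = 0x97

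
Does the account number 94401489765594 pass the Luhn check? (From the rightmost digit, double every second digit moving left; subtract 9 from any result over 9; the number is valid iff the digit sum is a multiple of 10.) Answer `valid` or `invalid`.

invalid

From the right, keep odd positions and double even positions (subtract 9 from any doubled value over 9):
  doubled (positions 2,4,...): 9 1 5 7 2 8 9 → sum 41
  kept (positions 1,3,...): 4 5 6 9 4 0 4 → sum 32
Total = 73.
73 mod 10 = 3, so the number is invalid.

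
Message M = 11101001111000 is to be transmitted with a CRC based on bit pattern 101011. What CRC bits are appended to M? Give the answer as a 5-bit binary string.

10111

Append 5 zeros: 1110100111100000000. Divide by 101011 (XOR where the leading bit is 1):
  pos 0: 111010 XOR 101011 = 010001
  pos 1: 100010 XOR 101011 = 001001
  pos 3: 100111 XOR 101011 = 001100
  pos 5: 110011 XOR 101011 = 011000
  pos 6: 110000 XOR 101011 = 011011
  pos 7: 110110 XOR 101011 = 011101
  pos 8: 111010 XOR 101011 = 010001
  pos 9: 100010 XOR 101011 = 001001
  pos 11: 100100 XOR 101011 = 001111
  pos 13: 111100 XOR 101011 = 010111
Remainder (last 5 bits) = 10111. This is the CRC / FCS.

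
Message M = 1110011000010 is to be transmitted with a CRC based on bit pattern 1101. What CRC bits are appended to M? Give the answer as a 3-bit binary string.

011

Append 3 zeros: 1110011000010000. Divide by 1101 (XOR where the leading bit is 1):
  pos 0: 1110 XOR 1101 = 0011
  pos 2: 1101 XOR 1101 = 0000
  pos 6: 1000 XOR 1101 = 0101
  pos 7: 1010 XOR 1101 = 0111
  pos 8: 1111 XOR 1101 = 0010
  pos 10: 1000 XOR 1101 = 0101
  pos 11: 1010 XOR 1101 = 0111
  pos 12: 1110 XOR 1101 = 0011
Remainder (last 3 bits) = 011. This is the CRC / FCS.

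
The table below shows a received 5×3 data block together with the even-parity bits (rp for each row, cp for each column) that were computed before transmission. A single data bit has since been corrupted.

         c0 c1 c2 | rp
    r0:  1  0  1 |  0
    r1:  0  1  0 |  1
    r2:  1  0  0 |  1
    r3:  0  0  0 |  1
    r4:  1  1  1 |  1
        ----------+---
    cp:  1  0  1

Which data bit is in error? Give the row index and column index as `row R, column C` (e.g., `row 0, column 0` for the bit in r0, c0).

row 3, column 2

Recompute each row's even parity and compare to rp:
  r0: data parity 0, sent rp 0 → ok
  r1: data parity 1, sent rp 1 → ok
  r2: data parity 1, sent rp 1 → ok
  r3: data parity 0, sent rp 1 → mismatch
  r4: data parity 1, sent rp 1 → ok
Recompute each column's even parity and compare to cp:
  c0: data parity 1, sent cp 1 → ok
  c1: data parity 0, sent cp 0 → ok
  c2: data parity 0, sent cp 1 → mismatch
Exactly one row (r3) and one column (c2) fail → the flipped bit is at their intersection.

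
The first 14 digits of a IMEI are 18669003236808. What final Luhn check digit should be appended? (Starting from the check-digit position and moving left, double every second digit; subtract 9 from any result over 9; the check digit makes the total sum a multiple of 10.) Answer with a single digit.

0

Partial digits right→left: 8 0 8 6 3 2 3 0 0 9 6 6 8 1
Double every second digit counting from the check-digit position (so the 1st, 3rd, 5th, ... of the partial from the right).
  doubled (with −9 where >9): 7 7 6 6 0 3 7 → sum 36
  kept as-is: 0 6 2 0 9 6 1 → sum 24
Total = 36 + 24 = 60.
Check digit = (10 − (60 mod 10)) mod 10 = 0.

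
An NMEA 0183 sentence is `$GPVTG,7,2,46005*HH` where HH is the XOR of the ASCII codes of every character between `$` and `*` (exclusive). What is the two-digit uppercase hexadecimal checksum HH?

4C

XOR the ASCII codes of the payload characters:
  'G' = 0x47 → acc = 0x47
  'P' = 0x50 → acc = 0x17
  'V' = 0x56 → acc = 0x41
  'T' = 0x54 → acc = 0x15
  'G' = 0x47 → acc = 0x52
  ',' = 0x2C → acc = 0x7E
  '7' = 0x37 → acc = 0x49
  ',' = 0x2C → acc = 0x65
  '2' = 0x32 → acc = 0x57
  ',' = 0x2C → acc = 0x7B
  '4' = 0x34 → acc = 0x4F
  '6' = 0x36 → acc = 0x79
  '0' = 0x30 → acc = 0x49
  '0' = 0x30 → acc = 0x79
  '5' = 0x35 → acc = 0x4C
Checksum = 0x4C.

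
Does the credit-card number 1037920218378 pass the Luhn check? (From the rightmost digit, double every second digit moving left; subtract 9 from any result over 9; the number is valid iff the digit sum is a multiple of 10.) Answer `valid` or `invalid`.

From the right, keep odd positions and double even positions (subtract 9 from any doubled value over 9):
  doubled (positions 2,4,...): 5 7 4 4 5 0 → sum 25
  kept (positions 1,3,...): 8 3 1 0 9 3 1 → sum 25
Total = 50.
50 mod 10 = 0, so the number is valid.

valid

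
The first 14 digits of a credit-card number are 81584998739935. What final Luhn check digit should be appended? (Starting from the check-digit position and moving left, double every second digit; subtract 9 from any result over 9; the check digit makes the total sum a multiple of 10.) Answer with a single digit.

4

Partial digits right→left: 5 3 9 9 3 7 8 9 9 4 8 5 1 8
Double every second digit counting from the check-digit position (so the 1st, 3rd, 5th, ... of the partial from the right).
  doubled (with −9 where >9): 1 9 6 7 9 7 2 → sum 41
  kept as-is: 3 9 7 9 4 5 8 → sum 45
Total = 41 + 45 = 86.
Check digit = (10 − (86 mod 10)) mod 10 = 4.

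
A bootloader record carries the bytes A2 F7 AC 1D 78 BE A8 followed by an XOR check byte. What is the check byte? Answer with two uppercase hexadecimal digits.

8A

XOR the bytes together:
  start with 0xA2
  0xA2 ⊕ 0xF7 = 0x55
  0x55 ⊕ 0xAC = 0xF9
  0xF9 ⊕ 0x1D = 0xE4
  0xE4 ⊕ 0x78 = 0x9C
  0x9C ⊕ 0xBE = 0x22
  0x22 ⊕ 0xA8 = 0x8A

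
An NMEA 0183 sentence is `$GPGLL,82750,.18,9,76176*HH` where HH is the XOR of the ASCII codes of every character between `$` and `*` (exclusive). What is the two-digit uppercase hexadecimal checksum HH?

XOR the ASCII codes of the payload characters:
  'G' = 0x47 → acc = 0x47
  'P' = 0x50 → acc = 0x17
  'G' = 0x47 → acc = 0x50
  'L' = 0x4C → acc = 0x1C
  'L' = 0x4C → acc = 0x50
  ',' = 0x2C → acc = 0x7C
  '8' = 0x38 → acc = 0x44
  '2' = 0x32 → acc = 0x76
  '7' = 0x37 → acc = 0x41
  '5' = 0x35 → acc = 0x74
  '0' = 0x30 → acc = 0x44
  ',' = 0x2C → acc = 0x68
  '.' = 0x2E → acc = 0x46
  '1' = 0x31 → acc = 0x77
  '8' = 0x38 → acc = 0x4F
  ',' = 0x2C → acc = 0x63
  '9' = 0x39 → acc = 0x5A
  ',' = 0x2C → acc = 0x76
  '7' = 0x37 → acc = 0x41
  '6' = 0x36 → acc = 0x77
  '1' = 0x31 → acc = 0x46
  '7' = 0x37 → acc = 0x71
  '6' = 0x36 → acc = 0x47
Checksum = 0x47.

47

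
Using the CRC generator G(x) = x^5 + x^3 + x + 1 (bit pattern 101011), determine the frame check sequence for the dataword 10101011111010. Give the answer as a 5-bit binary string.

Append 5 zeros: 1010101111101000000. Divide by 101011 (XOR where the leading bit is 1):
  pos 0: 101010 XOR 101011 = 000001
  pos 5: 111111 XOR 101011 = 010100
  pos 6: 101000 XOR 101011 = 000011
  pos 10: 111000 XOR 101011 = 010011
  pos 11: 100110 XOR 101011 = 001101
  pos 13: 110100 XOR 101011 = 011111
Remainder (last 5 bits) = 11111. This is the CRC / FCS.

11111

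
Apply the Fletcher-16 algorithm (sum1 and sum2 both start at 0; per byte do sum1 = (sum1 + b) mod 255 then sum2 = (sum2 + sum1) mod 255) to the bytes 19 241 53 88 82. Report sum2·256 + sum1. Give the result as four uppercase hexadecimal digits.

C9E4

Running sums (mod 255):
  after byte 0 (19): sum1=19, sum2=19
  after byte 1 (241): sum1=5, sum2=24
  after byte 2 (53): sum1=58, sum2=82
  after byte 3 (88): sum1=146, sum2=228
  after byte 4 (82): sum1=228, sum2=201
Checksum = sum2·256 + sum1 = 201·256 + 228 = 51684 = 0xC9E4.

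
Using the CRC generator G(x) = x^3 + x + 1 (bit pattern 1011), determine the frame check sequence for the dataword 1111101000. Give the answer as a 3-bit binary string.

001

Append 3 zeros: 1111101000000. Divide by 1011 (XOR where the leading bit is 1):
  pos 0: 1111 XOR 1011 = 0100
  pos 1: 1001 XOR 1011 = 0010
  pos 3: 1001 XOR 1011 = 0010
  pos 5: 1000 XOR 1011 = 0011
  pos 7: 1100 XOR 1011 = 0111
  pos 8: 1110 XOR 1011 = 0101
  pos 9: 1010 XOR 1011 = 0001
Remainder (last 3 bits) = 001. This is the CRC / FCS.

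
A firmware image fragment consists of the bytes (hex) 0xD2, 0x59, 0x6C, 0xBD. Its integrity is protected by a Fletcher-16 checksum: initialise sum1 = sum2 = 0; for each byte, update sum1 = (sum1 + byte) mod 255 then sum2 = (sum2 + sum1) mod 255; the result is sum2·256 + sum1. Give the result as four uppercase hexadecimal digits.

ED56

Running sums (mod 255):
  after byte 0 (0xD2): sum1=210, sum2=210
  after byte 1 (0x59): sum1=44, sum2=254
  after byte 2 (0x6C): sum1=152, sum2=151
  after byte 3 (0xBD): sum1=86, sum2=237
Checksum = sum2·256 + sum1 = 237·256 + 86 = 60758 = 0xED56.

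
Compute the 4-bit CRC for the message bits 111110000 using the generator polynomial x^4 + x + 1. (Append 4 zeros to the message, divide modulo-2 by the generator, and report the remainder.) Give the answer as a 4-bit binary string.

1001

Append 4 zeros: 1111100000000. Divide by 10011 (XOR where the leading bit is 1):
  pos 0: 11111 XOR 10011 = 01100
  pos 1: 11000 XOR 10011 = 01011
  pos 2: 10110 XOR 10011 = 00101
  pos 4: 10100 XOR 10011 = 00111
  pos 6: 11100 XOR 10011 = 01111
  pos 7: 11110 XOR 10011 = 01101
  pos 8: 11010 XOR 10011 = 01001
Remainder (last 4 bits) = 1001. This is the CRC / FCS.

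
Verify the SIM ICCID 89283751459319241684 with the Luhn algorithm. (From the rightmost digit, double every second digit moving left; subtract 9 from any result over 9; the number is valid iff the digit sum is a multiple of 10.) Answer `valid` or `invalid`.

invalid

From the right, keep odd positions and double even positions (subtract 9 from any doubled value over 9):
  doubled (positions 2,4,...): 7 2 4 2 9 8 1 6 4 7 → sum 50
  kept (positions 1,3,...): 4 6 4 9 3 5 1 7 8 9 → sum 56
Total = 106.
106 mod 10 = 6, so the number is invalid.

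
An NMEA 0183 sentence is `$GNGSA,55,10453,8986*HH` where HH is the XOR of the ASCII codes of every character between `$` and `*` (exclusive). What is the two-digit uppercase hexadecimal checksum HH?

XOR the ASCII codes of the payload characters:
  'G' = 0x47 → acc = 0x47
  'N' = 0x4E → acc = 0x09
  'G' = 0x47 → acc = 0x4E
  'S' = 0x53 → acc = 0x1D
  'A' = 0x41 → acc = 0x5C
  ',' = 0x2C → acc = 0x70
  '5' = 0x35 → acc = 0x45
  '5' = 0x35 → acc = 0x70
  ',' = 0x2C → acc = 0x5C
  '1' = 0x31 → acc = 0x6D
  '0' = 0x30 → acc = 0x5D
  '4' = 0x34 → acc = 0x69
  '5' = 0x35 → acc = 0x5C
  '3' = 0x33 → acc = 0x6F
  ',' = 0x2C → acc = 0x43
  '8' = 0x38 → acc = 0x7B
  '9' = 0x39 → acc = 0x42
  '8' = 0x38 → acc = 0x7A
  '6' = 0x36 → acc = 0x4C
Checksum = 0x4C.

4C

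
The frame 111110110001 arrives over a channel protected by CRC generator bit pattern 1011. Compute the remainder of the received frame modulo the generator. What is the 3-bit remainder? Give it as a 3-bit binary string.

Modulo-2 division of 111110110001 by 1011:
  pos 0: 1111 XOR 1011 = 0100
  pos 1: 1001 XOR 1011 = 0010
  pos 3: 1001 XOR 1011 = 0010
  pos 5: 1010 XOR 1011 = 0001
  pos 8: 1001 XOR 1011 = 0010
Remainder = 010 (nonzero — an error is detected).

010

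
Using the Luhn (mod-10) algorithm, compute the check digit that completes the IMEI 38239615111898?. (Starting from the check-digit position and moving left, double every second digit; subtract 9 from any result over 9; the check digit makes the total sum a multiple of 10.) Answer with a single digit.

1

Partial digits right→left: 8 9 8 1 1 1 5 1 6 9 3 2 8 3
Double every second digit counting from the check-digit position (so the 1st, 3rd, 5th, ... of the partial from the right).
  doubled (with −9 where >9): 7 7 2 1 3 6 7 → sum 33
  kept as-is: 9 1 1 1 9 2 3 → sum 26
Total = 33 + 26 = 59.
Check digit = (10 − (59 mod 10)) mod 10 = 1.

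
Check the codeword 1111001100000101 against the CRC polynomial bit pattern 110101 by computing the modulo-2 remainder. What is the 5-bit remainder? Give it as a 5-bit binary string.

Modulo-2 division of 1111001100000101 by 110101:
  pos 0: 111100 XOR 110101 = 001001
  pos 2: 100111 XOR 110101 = 010010
  pos 3: 100100 XOR 110101 = 010001
  pos 4: 100010 XOR 110101 = 010111
  pos 5: 101110 XOR 110101 = 011011
  pos 6: 110110 XOR 110101 = 000011
  pos 10: 110101 XOR 110101 = 000000
Remainder = 00000 (zero — the frame passes the CRC check).

00000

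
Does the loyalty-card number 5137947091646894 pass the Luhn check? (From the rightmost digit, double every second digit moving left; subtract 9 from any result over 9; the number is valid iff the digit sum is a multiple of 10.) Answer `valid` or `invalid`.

invalid

From the right, keep odd positions and double even positions (subtract 9 from any doubled value over 9):
  doubled (positions 2,4,...): 9 3 3 9 5 9 6 1 → sum 45
  kept (positions 1,3,...): 4 8 4 1 0 4 7 1 → sum 29
Total = 74.
74 mod 10 = 4, so the number is invalid.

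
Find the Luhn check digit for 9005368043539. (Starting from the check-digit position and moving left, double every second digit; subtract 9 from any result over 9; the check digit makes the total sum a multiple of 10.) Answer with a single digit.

3

Partial digits right→left: 9 3 5 3 4 0 8 6 3 5 0 0 9
Double every second digit counting from the check-digit position (so the 1st, 3rd, 5th, ... of the partial from the right).
  doubled (with −9 where >9): 9 1 8 7 6 0 9 → sum 40
  kept as-is: 3 3 0 6 5 0 → sum 17
Total = 40 + 17 = 57.
Check digit = (10 − (57 mod 10)) mod 10 = 3.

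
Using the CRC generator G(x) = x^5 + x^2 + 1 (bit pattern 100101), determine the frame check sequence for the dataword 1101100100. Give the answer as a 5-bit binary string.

00011

Append 5 zeros: 110110010000000. Divide by 100101 (XOR where the leading bit is 1):
  pos 0: 110110 XOR 100101 = 010011
  pos 1: 100110 XOR 100101 = 000011
  pos 5: 111000 XOR 100101 = 011101
  pos 6: 111010 XOR 100101 = 011111
  pos 7: 111110 XOR 100101 = 011011
  pos 8: 110110 XOR 100101 = 010011
  pos 9: 100110 XOR 100101 = 000011
Remainder (last 5 bits) = 00011. This is the CRC / FCS.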